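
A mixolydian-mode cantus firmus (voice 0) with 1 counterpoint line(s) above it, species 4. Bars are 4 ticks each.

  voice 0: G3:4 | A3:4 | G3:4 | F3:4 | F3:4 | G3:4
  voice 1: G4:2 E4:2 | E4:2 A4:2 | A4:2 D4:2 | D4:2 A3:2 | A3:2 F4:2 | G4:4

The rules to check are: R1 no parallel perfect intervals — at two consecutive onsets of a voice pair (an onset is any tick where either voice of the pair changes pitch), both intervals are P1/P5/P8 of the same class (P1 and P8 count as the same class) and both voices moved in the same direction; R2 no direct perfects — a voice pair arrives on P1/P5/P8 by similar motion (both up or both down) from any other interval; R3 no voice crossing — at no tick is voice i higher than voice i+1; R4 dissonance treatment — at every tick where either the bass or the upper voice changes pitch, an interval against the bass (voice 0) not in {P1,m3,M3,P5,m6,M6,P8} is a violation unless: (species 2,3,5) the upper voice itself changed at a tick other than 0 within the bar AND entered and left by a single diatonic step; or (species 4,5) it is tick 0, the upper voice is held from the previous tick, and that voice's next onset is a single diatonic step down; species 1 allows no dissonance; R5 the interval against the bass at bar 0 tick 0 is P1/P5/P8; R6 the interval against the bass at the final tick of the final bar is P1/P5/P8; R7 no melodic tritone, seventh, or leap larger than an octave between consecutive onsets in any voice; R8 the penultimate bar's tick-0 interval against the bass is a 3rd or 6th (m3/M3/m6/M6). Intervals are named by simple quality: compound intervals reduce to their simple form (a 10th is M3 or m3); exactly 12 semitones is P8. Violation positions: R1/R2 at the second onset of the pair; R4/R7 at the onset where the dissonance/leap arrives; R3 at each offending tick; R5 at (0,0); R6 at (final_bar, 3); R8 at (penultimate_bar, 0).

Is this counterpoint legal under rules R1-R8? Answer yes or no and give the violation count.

No (2 violations)

bar 0: v0=G3 v1=G4 (P8)
bar 1: v0=A3 v1=E4 (P5)
bar 2: v0=G3 v1=A4 (M2)
bar 3: v0=F3 v1=D4 (M6)
bar 4: v0=F3 v1=A3 (M3)
bar 5: v0=G3 v1=G4 (P8)
  R4 @ bar2.0: G3/A4 M2 untreated
  R1 @ bar5.0: F3/F4 P8 -> G3/G4 P8 similar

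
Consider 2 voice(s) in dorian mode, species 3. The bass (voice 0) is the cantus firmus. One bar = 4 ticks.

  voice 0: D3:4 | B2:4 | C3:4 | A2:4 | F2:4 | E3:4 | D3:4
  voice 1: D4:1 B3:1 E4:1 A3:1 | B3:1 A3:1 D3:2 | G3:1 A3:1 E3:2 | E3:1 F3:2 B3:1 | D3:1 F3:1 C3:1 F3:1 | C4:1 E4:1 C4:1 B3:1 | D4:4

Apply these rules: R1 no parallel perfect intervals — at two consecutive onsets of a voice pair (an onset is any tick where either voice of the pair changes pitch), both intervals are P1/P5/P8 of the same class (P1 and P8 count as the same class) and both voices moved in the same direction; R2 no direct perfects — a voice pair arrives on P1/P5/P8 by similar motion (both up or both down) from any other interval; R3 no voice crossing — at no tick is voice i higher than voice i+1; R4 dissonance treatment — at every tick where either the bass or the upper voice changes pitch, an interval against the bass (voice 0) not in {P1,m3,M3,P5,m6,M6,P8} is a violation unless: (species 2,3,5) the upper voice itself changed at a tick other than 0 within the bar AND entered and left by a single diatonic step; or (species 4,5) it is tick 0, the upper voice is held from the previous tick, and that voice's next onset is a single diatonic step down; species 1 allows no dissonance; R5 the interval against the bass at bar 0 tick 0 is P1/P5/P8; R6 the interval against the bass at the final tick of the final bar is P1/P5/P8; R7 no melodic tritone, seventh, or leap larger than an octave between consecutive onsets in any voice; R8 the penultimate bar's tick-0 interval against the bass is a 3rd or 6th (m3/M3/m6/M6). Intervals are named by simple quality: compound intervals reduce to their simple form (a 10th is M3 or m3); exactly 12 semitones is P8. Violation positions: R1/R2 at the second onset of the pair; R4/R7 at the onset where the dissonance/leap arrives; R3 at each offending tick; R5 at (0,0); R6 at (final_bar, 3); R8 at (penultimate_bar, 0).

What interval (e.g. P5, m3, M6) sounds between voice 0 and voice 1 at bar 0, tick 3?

P5

voice 0=D3 voice 1=A3 -> P5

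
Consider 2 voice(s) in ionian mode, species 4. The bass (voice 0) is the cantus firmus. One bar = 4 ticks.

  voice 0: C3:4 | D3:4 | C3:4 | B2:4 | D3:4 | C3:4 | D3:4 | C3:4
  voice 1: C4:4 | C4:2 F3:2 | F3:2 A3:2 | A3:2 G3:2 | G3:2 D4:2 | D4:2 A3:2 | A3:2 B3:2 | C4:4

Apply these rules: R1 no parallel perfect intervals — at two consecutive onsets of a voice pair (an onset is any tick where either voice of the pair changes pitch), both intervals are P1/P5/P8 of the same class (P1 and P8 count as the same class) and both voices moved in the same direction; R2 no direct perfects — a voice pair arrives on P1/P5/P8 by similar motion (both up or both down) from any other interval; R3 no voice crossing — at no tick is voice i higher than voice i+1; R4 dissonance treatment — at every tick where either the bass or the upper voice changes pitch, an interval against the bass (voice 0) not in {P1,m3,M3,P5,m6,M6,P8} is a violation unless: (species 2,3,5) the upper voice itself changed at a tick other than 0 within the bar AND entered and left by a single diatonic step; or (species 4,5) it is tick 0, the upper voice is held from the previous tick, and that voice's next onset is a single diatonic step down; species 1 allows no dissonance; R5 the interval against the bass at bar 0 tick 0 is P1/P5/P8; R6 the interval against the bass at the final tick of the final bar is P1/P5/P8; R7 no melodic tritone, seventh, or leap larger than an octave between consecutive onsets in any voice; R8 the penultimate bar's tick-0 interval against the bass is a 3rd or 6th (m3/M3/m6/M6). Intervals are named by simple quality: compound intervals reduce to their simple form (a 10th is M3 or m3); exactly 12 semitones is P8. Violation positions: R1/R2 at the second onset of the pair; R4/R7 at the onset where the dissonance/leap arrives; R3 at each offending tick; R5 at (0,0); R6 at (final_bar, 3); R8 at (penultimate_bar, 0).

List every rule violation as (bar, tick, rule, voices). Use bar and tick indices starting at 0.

bar 0: v0=C3 v1=C4 downbeat P8
bar 1: v0=D3 v1=C4 downbeat m7
bar 2: v0=C3 v1=F3 downbeat P4
bar 3: v0=B2 v1=A3 downbeat m7
bar 4: v0=D3 v1=G3 downbeat P4
bar 5: v0=C3 v1=D4 downbeat M2
bar 6: v0=D3 v1=A3 downbeat P5
bar 7: v0=C3 v1=C4 downbeat P8
  -> R4 @ bar 1 tick 0 v(0, 1): D3/C4 m7 untreated
  -> R4 @ bar 2 tick 0 v(0, 1): C3/F3 P4 untreated
  -> R4 @ bar 4 tick 0 v(0, 1): D3/G3 P4 untreated
  -> R4 @ bar 5 tick 0 v(0, 1): C3/D4 M2 untreated
  -> R8 @ bar 6 tick 0 v(0, 1): penult P5 not 3rd/6th

(1, 0, R4, (0, 1))
(2, 0, R4, (0, 1))
(4, 0, R4, (0, 1))
(5, 0, R4, (0, 1))
(6, 0, R8, (0, 1))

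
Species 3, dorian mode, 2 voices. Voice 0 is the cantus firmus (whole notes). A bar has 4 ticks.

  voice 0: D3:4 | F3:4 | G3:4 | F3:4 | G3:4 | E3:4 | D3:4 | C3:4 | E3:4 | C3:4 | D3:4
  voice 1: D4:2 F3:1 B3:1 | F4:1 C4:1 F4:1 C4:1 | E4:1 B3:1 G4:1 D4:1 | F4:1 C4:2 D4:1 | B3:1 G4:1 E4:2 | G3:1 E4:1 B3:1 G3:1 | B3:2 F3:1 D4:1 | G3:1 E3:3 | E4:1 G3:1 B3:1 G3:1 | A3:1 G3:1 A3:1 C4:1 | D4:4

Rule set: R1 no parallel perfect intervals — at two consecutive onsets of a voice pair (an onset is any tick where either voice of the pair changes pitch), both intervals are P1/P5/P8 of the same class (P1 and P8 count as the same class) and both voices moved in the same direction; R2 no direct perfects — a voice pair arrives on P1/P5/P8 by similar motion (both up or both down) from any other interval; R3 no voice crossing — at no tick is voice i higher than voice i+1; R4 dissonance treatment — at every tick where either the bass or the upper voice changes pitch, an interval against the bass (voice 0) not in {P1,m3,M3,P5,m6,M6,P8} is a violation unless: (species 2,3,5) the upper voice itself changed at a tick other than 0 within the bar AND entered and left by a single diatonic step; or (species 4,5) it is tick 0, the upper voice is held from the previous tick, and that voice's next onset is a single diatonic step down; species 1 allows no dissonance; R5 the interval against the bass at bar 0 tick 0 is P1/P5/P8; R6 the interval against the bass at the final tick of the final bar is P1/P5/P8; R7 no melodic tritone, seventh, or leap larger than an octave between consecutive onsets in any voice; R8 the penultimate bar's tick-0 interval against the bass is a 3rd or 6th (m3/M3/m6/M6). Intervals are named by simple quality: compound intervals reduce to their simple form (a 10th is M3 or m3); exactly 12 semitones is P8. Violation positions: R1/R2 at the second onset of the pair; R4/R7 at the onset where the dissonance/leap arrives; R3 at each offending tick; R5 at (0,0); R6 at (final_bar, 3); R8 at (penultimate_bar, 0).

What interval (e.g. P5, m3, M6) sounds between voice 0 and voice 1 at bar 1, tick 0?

P8

voice 0=F3 voice 1=F4 -> P8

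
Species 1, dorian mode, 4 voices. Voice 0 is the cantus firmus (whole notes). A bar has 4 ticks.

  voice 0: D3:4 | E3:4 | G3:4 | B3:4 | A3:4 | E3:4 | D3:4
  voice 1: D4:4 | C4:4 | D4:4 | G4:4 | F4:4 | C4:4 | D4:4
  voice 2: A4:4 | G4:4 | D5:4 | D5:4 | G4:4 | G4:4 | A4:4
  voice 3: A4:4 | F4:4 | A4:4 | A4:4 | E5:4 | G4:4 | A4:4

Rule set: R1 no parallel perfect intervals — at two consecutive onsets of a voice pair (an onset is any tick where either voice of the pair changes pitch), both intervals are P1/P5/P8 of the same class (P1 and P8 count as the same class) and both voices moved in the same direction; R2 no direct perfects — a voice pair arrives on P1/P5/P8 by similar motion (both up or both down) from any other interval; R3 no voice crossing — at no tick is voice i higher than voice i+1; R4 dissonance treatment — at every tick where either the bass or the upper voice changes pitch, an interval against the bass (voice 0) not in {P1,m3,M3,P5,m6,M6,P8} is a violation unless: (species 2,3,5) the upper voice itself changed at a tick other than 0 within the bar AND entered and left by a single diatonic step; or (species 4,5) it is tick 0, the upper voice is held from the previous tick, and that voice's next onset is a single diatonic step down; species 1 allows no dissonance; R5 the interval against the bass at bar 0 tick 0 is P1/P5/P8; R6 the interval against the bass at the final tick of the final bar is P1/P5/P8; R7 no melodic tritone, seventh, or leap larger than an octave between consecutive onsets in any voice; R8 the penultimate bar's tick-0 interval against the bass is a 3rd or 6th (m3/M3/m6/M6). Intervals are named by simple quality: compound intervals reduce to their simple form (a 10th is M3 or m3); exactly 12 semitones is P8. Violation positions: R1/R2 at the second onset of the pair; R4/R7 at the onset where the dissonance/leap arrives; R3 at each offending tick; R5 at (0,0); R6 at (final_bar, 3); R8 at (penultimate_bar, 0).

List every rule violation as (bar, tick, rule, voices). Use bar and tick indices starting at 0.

bar 0: v0=D3 v1=D4 v2=A4 v3=A4 downbeat P5
bar 1: v0=E3 v1=C4 v2=G4 v3=F4 downbeat m2
bar 2: v0=G3 v1=D4 v2=D5 v3=A4 downbeat M2
bar 3: v0=B3 v1=G4 v2=D5 v3=A4 downbeat m7
bar 4: v0=A3 v1=F4 v2=G4 v3=E5 downbeat P5
bar 5: v0=E3 v1=C4 v2=G4 v3=G4 downbeat m3
bar 6: v0=D3 v1=D4 v2=A4 v3=A4 downbeat P5
  -> R1 @ bar 1 tick 0 v(1, 2): D4/A4 P5 -> C4/G4 P5 similar
  -> R3 @ bar 1 tick 0 v(2, 3): G4 above F4
  -> R4 @ bar 1 tick 0 v(0, 3): E3/F4 m2 untreated
  -> R3 @ bar 1 tick 1 v(2, 3): G4 above F4
  -> R3 @ bar 1 tick 2 v(2, 3): G4 above F4
  -> R3 @ bar 1 tick 3 v(2, 3): G4 above F4
  -> R2 @ bar 2 tick 0 v(0, 1): E3/C4 m6 -> G3/D4 P5 similar
  -> R2 @ bar 2 tick 0 v(0, 2): E3/G4 m3 -> G3/D5 P5 similar
  -> R2 @ bar 2 tick 0 v(1, 2): C4/G4 P5 -> D4/D5 P8 similar
  -> R2 @ bar 2 tick 0 v(1, 3): C4/F4 P4 -> D4/A4 P5 similar
  -> R3 @ bar 2 tick 0 v(2, 3): D5 above A4
  -> R4 @ bar 2 tick 0 v(0, 3): G3/A4 M2 untreated
  -> R3 @ bar 2 tick 1 v(2, 3): D5 above A4
  -> R3 @ bar 2 tick 2 v(2, 3): D5 above A4
  -> R3 @ bar 2 tick 3 v(2, 3): D5 above A4
  -> R3 @ bar 3 tick 0 v(2, 3): D5 above A4
  -> R4 @ bar 3 tick 0 v(0, 3): B3/A4 m7 untreated
  -> R3 @ bar 3 tick 1 v(2, 3): D5 above A4
  -> R3 @ bar 3 tick 2 v(2, 3): D5 above A4
  -> R3 @ bar 3 tick 3 v(2, 3): D5 above A4
  -> R4 @ bar 4 tick 0 v(0, 2): A3/G4 m7 untreated
  -> R2 @ bar 5 tick 0 v(1, 3): F4/E5 M7 -> C4/G4 P5 similar
  -> R1 @ bar 6 tick 0 v(1, 2): C4/G4 P5 -> D4/A4 P5 similar
  -> R1 @ bar 6 tick 0 v(1, 3): C4/G4 P5 -> D4/A4 P5 similar
  -> R1 @ bar 6 tick 0 v(2, 3): G4/G4 P1 -> A4/A4 P1 similar

(1, 0, R1, (1, 2))
(1, 0, R3, (2, 3))
(1, 0, R4, (0, 3))
(1, 1, R3, (2, 3))
(1, 2, R3, (2, 3))
(1, 3, R3, (2, 3))
(2, 0, R2, (0, 1))
(2, 0, R2, (0, 2))
(2, 0, R2, (1, 2))
(2, 0, R2, (1, 3))
(2, 0, R3, (2, 3))
(2, 0, R4, (0, 3))
(2, 1, R3, (2, 3))
(2, 2, R3, (2, 3))
(2, 3, R3, (2, 3))
(3, 0, R3, (2, 3))
(3, 0, R4, (0, 3))
(3, 1, R3, (2, 3))
(3, 2, R3, (2, 3))
(3, 3, R3, (2, 3))
(4, 0, R4, (0, 2))
(5, 0, R2, (1, 3))
(6, 0, R1, (1, 2))
(6, 0, R1, (1, 3))
(6, 0, R1, (2, 3))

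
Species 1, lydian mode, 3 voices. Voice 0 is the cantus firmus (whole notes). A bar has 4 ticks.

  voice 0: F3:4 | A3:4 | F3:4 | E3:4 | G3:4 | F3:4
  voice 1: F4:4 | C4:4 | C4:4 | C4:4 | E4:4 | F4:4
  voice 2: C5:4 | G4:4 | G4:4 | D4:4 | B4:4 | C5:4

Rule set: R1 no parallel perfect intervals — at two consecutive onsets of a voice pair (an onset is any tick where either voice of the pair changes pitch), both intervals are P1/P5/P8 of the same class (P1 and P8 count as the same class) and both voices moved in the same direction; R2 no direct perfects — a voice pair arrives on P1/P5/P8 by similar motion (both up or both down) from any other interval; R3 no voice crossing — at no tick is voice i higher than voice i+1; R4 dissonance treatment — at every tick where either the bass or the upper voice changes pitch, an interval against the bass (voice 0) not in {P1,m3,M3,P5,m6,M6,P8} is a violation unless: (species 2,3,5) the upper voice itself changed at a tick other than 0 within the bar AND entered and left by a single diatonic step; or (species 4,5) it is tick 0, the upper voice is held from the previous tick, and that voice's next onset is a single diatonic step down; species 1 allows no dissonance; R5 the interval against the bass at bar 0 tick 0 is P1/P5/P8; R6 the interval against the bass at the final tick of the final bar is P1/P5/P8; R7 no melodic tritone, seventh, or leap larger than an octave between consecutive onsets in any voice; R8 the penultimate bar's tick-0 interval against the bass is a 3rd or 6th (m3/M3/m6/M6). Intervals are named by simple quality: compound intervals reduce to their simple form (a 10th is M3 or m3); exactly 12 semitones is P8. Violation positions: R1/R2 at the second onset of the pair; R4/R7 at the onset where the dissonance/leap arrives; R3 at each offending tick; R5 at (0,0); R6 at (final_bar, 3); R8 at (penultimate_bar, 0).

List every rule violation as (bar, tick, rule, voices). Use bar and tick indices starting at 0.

bar 0: v0=F3 v1=F4 v2=C5 downbeat P5
bar 1: v0=A3 v1=C4 v2=G4 downbeat m7
bar 2: v0=F3 v1=C4 v2=G4 downbeat M2
bar 3: v0=E3 v1=C4 v2=D4 downbeat m7
bar 4: v0=G3 v1=E4 v2=B4 downbeat M3
bar 5: v0=F3 v1=F4 v2=C5 downbeat P5
  -> R1 @ bar 1 tick 0 v(1, 2): F4/C5 P5 -> C4/G4 P5 similar
  -> R4 @ bar 1 tick 0 v(0, 2): A3/G4 m7 untreated
  -> R4 @ bar 2 tick 0 v(0, 2): F3/G4 M2 untreated
  -> R4 @ bar 3 tick 0 v(0, 2): E3/D4 m7 untreated
  -> R2 @ bar 4 tick 0 v(1, 2): C4/D4 M2 -> E4/B4 P5 similar
  -> R1 @ bar 5 tick 0 v(1, 2): E4/B4 P5 -> F4/C5 P5 similar

(1, 0, R1, (1, 2))
(1, 0, R4, (0, 2))
(2, 0, R4, (0, 2))
(3, 0, R4, (0, 2))
(4, 0, R2, (1, 2))
(5, 0, R1, (1, 2))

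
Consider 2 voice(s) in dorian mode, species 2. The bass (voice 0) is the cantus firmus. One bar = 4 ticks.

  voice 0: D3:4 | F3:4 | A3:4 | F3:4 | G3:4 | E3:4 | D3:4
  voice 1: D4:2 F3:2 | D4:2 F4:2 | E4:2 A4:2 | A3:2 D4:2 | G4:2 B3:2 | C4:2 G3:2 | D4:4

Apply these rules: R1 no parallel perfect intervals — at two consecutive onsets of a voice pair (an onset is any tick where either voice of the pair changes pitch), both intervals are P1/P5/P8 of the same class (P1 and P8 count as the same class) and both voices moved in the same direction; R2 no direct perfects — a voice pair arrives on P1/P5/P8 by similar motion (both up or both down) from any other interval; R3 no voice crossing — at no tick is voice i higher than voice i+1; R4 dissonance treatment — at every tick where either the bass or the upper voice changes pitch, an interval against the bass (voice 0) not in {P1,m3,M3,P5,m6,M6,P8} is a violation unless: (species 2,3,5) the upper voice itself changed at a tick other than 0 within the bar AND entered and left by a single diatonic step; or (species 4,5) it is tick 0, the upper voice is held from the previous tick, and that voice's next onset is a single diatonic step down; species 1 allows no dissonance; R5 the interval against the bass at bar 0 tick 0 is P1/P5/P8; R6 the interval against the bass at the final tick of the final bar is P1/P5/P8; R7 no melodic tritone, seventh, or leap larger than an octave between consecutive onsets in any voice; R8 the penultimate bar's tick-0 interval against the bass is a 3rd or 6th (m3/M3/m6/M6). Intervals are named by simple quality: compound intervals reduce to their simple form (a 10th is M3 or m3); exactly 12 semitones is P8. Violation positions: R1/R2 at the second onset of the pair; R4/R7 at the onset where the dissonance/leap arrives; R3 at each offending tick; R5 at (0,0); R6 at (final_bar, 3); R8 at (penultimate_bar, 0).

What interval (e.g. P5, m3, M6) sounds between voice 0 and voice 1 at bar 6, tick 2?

voice 0=D3 voice 1=D4 -> P8

P8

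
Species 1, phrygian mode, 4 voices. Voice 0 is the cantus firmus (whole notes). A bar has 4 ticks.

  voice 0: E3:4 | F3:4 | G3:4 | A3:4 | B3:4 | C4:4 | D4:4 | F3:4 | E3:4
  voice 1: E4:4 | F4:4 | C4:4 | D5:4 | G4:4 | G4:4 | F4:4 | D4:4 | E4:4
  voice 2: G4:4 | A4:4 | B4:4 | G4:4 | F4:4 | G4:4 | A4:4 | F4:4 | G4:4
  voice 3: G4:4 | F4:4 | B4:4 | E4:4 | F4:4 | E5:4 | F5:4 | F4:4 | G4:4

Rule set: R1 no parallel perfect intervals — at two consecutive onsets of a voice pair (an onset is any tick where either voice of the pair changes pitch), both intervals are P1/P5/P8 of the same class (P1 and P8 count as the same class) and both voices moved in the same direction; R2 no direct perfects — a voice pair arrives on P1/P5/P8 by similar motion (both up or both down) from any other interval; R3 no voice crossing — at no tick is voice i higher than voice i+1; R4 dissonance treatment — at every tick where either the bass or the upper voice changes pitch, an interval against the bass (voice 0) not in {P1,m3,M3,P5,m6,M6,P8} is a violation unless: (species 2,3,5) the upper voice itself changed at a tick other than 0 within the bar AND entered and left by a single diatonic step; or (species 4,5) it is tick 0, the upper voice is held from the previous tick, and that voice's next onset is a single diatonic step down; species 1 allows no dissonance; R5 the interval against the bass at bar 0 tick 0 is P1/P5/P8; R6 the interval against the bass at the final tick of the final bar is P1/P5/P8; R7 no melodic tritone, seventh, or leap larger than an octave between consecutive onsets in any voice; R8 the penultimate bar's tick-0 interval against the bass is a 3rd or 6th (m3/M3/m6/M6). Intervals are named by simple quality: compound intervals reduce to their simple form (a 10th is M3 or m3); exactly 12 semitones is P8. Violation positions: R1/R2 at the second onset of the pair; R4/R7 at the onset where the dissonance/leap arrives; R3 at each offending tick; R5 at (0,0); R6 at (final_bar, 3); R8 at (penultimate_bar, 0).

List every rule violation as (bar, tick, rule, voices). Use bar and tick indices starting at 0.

bar 0: v0=E3 v1=E4 v2=G4 v3=G4 downbeat m3
bar 1: v0=F3 v1=F4 v2=A4 v3=F4 downbeat P8
bar 2: v0=G3 v1=C4 v2=B4 v3=B4 downbeat M3
bar 3: v0=A3 v1=D5 v2=G4 v3=E4 downbeat P5
bar 4: v0=B3 v1=G4 v2=F4 v3=F4 downbeat TT
bar 5: v0=C4 v1=G4 v2=G4 v3=E5 downbeat M3
bar 6: v0=D4 v1=F4 v2=A4 v3=F5 downbeat m3
bar 7: v0=F3 v1=D4 v2=F4 v3=F4 downbeat P8
bar 8: v0=E3 v1=E4 v2=G4 v3=G4 downbeat m3
  -> R5 @ bar 0 tick 0 v(0, 2): opens on m3
  -> R5 @ bar 0 tick 0 v(0, 3): opens on m3
  -> R1 @ bar 1 tick 0 v(0, 1): E3/E4 P8 -> F3/F4 P8 similar
  -> R3 @ bar 1 tick 0 v(2, 3): A4 above F4
  -> R3 @ bar 1 tick 1 v(2, 3): A4 above F4
  -> R3 @ bar 1 tick 2 v(2, 3): A4 above F4
  -> R3 @ bar 1 tick 3 v(2, 3): A4 above F4
  -> R2 @ bar 2 tick 0 v(2, 3): A4/F4 M3 -> B4/B4 P1 similar
  -> R4 @ bar 2 tick 0 v(0, 1): G3/C4 P4 untreated
  -> R7 @ bar 2 tick 0 v(3,): F4->B4 leap 6st
  -> R3 @ bar 3 tick 0 v(1, 2): D5 above G4
  -> R3 @ bar 3 tick 0 v(2, 3): G4 above E4
  -> R4 @ bar 3 tick 0 v(0, 1): A3/D5 P4 untreated
  -> R4 @ bar 3 tick 0 v(0, 2): A3/G4 m7 untreated
  -> R7 @ bar 3 tick 0 v(1,): C4->D5 leap 14st
  -> R3 @ bar 3 tick 1 v(1, 2): D5 above G4
  -> R3 @ bar 3 tick 1 v(2, 3): G4 above E4
  -> R3 @ bar 3 tick 2 v(1, 2): D5 above G4
  -> R3 @ bar 3 tick 2 v(2, 3): G4 above E4
  -> R3 @ bar 3 tick 3 v(1, 2): D5 above G4
  -> R3 @ bar 3 tick 3 v(2, 3): G4 above E4
  -> R3 @ bar 4 tick 0 v(1, 2): G4 above F4
  -> R4 @ bar 4 tick 0 v(0, 2): B3/F4 TT untreated
  -> R4 @ bar 4 tick 0 v(0, 3): B3/F4 TT untreated
  -> R3 @ bar 4 tick 1 v(1, 2): G4 above F4
  -> R3 @ bar 4 tick 2 v(1, 2): G4 above F4
  -> R3 @ bar 4 tick 3 v(1, 2): G4 above F4
  -> R2 @ bar 5 tick 0 v(0, 2): B3/F4 TT -> C4/G4 P5 similar
  -> R7 @ bar 5 tick 0 v(3,): F4->E5 leap 11st
  -> R1 @ bar 6 tick 0 v(0, 2): C4/G4 P5 -> D4/A4 P5 similar
  -> R2 @ bar 7 tick 0 v(0, 2): D4/A4 P5 -> F3/F4 P8 similar
  -> R2 @ bar 7 tick 0 v(0, 3): D4/F5 m3 -> F3/F4 P8 similar
  -> R2 @ bar 7 tick 0 v(2, 3): A4/F5 m6 -> F4/F4 P1 similar
  -> R8 @ bar 7 tick 0 v(0, 2): penult P8 not 3rd/6th
  -> R8 @ bar 7 tick 0 v(0, 3): penult P8 not 3rd/6th
  -> R1 @ bar 8 tick 0 v(2, 3): F4/F4 P1 -> G4/G4 P1 similar
  -> R6 @ bar 8 tick 3 v(0, 2): closes on m3
  -> R6 @ bar 8 tick 3 v(0, 3): closes on m3

(0, 0, R5, (0, 2))
(0, 0, R5, (0, 3))
(1, 0, R1, (0, 1))
(1, 0, R3, (2, 3))
(1, 1, R3, (2, 3))
(1, 2, R3, (2, 3))
(1, 3, R3, (2, 3))
(2, 0, R2, (2, 3))
(2, 0, R4, (0, 1))
(2, 0, R7, (3,))
(3, 0, R3, (1, 2))
(3, 0, R3, (2, 3))
(3, 0, R4, (0, 1))
(3, 0, R4, (0, 2))
(3, 0, R7, (1,))
(3, 1, R3, (1, 2))
(3, 1, R3, (2, 3))
(3, 2, R3, (1, 2))
(3, 2, R3, (2, 3))
(3, 3, R3, (1, 2))
(3, 3, R3, (2, 3))
(4, 0, R3, (1, 2))
(4, 0, R4, (0, 2))
(4, 0, R4, (0, 3))
(4, 1, R3, (1, 2))
(4, 2, R3, (1, 2))
(4, 3, R3, (1, 2))
(5, 0, R2, (0, 2))
(5, 0, R7, (3,))
(6, 0, R1, (0, 2))
(7, 0, R2, (0, 2))
(7, 0, R2, (0, 3))
(7, 0, R2, (2, 3))
(7, 0, R8, (0, 2))
(7, 0, R8, (0, 3))
(8, 0, R1, (2, 3))
(8, 3, R6, (0, 2))
(8, 3, R6, (0, 3))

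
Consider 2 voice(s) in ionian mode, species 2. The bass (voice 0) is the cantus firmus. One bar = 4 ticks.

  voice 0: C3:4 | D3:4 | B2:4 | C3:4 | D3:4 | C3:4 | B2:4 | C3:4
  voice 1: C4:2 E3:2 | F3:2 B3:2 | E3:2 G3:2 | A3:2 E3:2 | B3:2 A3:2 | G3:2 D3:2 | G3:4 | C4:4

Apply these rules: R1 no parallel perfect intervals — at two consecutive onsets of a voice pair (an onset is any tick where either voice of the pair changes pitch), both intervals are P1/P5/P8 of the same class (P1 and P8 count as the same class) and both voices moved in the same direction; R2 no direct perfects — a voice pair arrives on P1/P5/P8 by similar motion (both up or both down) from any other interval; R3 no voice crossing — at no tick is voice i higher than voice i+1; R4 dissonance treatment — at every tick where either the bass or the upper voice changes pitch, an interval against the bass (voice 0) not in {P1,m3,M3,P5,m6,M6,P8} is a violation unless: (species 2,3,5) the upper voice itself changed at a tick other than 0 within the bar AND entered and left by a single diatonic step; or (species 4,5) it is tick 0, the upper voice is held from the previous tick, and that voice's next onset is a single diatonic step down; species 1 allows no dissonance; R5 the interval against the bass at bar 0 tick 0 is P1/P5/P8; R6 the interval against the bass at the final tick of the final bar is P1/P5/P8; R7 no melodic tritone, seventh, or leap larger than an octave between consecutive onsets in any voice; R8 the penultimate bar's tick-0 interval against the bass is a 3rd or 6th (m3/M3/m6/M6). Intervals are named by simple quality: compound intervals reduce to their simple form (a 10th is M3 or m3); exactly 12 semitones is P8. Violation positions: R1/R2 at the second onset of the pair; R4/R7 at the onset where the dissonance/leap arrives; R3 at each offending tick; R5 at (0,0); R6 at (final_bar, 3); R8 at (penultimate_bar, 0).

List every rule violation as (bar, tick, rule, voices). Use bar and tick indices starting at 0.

(1, 2, R7, (1,))
(2, 0, R4, (0, 1))
(5, 0, R1, (0, 1))
(5, 2, R4, (0, 1))
(7, 0, R2, (0, 1))

bar 0: v0=C3 v1=C4 downbeat P8
bar 1: v0=D3 v1=F3 downbeat m3
bar 2: v0=B2 v1=E3 downbeat P4
bar 3: v0=C3 v1=A3 downbeat M6
bar 4: v0=D3 v1=B3 downbeat M6
bar 5: v0=C3 v1=G3 downbeat P5
bar 6: v0=B2 v1=G3 downbeat m6
bar 7: v0=C3 v1=C4 downbeat P8
  -> R7 @ bar 1 tick 2 v(1,): F3->B3 leap 6st
  -> R4 @ bar 2 tick 0 v(0, 1): B2/E3 P4 untreated
  -> R1 @ bar 5 tick 0 v(0, 1): D3/A3 P5 -> C3/G3 P5 similar
  -> R4 @ bar 5 tick 2 v(0, 1): C3/D3 M2 untreated
  -> R2 @ bar 7 tick 0 v(0, 1): B2/G3 m6 -> C3/C4 P8 similar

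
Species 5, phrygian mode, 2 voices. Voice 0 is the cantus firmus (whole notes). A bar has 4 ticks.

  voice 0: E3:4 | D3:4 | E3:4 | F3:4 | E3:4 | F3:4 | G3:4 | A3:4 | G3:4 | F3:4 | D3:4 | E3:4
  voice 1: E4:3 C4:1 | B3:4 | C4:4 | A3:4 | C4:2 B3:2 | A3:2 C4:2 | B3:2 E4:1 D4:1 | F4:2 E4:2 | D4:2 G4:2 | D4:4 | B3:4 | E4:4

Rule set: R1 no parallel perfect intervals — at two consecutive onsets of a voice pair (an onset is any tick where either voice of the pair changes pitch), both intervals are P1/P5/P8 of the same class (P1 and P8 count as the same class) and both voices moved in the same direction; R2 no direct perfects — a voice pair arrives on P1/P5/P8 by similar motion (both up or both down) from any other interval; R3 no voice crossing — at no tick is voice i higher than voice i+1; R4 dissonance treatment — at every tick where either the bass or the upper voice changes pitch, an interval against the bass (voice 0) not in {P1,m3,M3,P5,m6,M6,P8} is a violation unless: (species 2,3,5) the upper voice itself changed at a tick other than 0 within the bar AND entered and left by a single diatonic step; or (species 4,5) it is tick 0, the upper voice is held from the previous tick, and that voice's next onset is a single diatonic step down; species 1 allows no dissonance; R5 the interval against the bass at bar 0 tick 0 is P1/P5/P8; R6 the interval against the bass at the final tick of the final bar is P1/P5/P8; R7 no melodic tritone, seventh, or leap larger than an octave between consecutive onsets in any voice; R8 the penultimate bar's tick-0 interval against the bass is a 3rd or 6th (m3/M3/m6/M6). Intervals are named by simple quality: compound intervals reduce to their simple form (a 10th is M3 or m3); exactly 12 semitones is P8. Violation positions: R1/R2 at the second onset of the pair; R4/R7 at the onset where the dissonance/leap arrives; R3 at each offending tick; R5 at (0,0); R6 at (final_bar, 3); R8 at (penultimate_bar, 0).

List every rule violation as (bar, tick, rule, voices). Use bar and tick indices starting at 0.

(8, 0, R1, (0, 1))
(11, 0, R2, (0, 1))

bar 0: v0=E3 v1=E4 downbeat P8
bar 1: v0=D3 v1=B3 downbeat M6
bar 2: v0=E3 v1=C4 downbeat m6
bar 3: v0=F3 v1=A3 downbeat M3
bar 4: v0=E3 v1=C4 downbeat m6
bar 5: v0=F3 v1=A3 downbeat M3
bar 6: v0=G3 v1=B3 downbeat M3
bar 7: v0=A3 v1=F4 downbeat m6
bar 8: v0=G3 v1=D4 downbeat P5
bar 9: v0=F3 v1=D4 downbeat M6
bar 10: v0=D3 v1=B3 downbeat M6
bar 11: v0=E3 v1=E4 downbeat P8
  -> R1 @ bar 8 tick 0 v(0, 1): A3/E4 P5 -> G3/D4 P5 similar
  -> R2 @ bar 11 tick 0 v(0, 1): D3/B3 M6 -> E3/E4 P8 similar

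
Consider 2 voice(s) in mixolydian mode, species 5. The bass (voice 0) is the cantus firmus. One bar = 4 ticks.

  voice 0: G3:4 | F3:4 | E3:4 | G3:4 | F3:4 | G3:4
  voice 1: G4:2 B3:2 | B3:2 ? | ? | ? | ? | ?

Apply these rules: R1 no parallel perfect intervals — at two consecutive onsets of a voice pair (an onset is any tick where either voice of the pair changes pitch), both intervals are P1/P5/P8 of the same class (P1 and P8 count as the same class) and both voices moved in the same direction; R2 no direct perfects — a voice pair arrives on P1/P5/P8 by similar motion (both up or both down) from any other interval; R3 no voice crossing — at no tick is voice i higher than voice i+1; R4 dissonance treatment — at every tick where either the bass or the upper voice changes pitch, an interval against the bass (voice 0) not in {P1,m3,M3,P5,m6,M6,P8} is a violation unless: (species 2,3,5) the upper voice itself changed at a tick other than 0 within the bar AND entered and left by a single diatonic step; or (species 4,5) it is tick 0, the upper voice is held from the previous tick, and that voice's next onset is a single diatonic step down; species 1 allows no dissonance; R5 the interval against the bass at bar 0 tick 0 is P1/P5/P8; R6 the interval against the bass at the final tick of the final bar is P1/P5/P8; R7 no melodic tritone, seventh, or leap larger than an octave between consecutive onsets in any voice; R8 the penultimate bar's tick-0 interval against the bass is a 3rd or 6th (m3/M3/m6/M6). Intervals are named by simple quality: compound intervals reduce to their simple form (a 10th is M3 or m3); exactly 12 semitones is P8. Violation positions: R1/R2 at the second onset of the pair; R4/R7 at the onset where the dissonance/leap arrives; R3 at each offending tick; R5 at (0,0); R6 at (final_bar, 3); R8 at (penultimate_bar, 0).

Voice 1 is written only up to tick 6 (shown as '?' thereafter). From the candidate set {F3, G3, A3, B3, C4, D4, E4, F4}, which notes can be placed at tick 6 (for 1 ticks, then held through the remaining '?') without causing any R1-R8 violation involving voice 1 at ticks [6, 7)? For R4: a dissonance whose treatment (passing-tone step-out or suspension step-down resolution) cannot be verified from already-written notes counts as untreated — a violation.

{A3, B3, C4, D4}

F3: violates R7
G3: violates R4
A3: legal
B3: legal
C4: legal
D4: legal
E4: violates R4
F4: violates R7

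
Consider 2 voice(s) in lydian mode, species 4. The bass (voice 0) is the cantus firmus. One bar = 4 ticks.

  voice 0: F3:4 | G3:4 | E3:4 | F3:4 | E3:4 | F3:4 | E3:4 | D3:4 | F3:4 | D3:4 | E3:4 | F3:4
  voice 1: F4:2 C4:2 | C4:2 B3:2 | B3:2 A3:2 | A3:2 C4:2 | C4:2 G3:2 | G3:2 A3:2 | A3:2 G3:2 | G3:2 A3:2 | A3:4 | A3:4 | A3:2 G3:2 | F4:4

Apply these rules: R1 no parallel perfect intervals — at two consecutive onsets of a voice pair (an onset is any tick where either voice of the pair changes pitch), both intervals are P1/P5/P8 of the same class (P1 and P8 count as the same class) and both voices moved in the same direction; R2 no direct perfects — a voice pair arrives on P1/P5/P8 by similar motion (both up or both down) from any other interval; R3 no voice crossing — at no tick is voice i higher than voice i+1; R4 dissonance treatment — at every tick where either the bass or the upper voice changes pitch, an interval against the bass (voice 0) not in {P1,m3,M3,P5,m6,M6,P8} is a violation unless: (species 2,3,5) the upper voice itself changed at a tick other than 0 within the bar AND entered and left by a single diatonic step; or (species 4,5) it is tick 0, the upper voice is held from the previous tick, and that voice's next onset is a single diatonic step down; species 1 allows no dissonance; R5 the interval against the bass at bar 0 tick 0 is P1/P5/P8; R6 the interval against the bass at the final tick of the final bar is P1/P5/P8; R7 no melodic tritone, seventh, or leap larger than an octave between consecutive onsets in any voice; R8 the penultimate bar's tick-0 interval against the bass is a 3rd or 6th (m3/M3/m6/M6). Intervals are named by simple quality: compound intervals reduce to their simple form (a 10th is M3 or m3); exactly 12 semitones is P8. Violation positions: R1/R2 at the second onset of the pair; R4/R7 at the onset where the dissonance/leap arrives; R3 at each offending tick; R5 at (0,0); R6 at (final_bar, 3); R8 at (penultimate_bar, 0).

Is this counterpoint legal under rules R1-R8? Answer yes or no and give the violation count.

bar 0: v0=F3 v1=F4 (P8)
bar 1: v0=G3 v1=C4 (P4)
bar 2: v0=E3 v1=B3 (P5)
bar 3: v0=F3 v1=A3 (M3)
bar 4: v0=E3 v1=C4 (m6)
bar 5: v0=F3 v1=G3 (M2)
bar 6: v0=E3 v1=A3 (P4)
bar 7: v0=D3 v1=G3 (P4)
bar 8: v0=F3 v1=A3 (M3)
bar 9: v0=D3 v1=A3 (P5)
bar 10: v0=E3 v1=A3 (P4)
bar 11: v0=F3 v1=F4 (P8)
  R4 @ bar2.2: E3/A3 P4 untreated
  R4 @ bar5.0: F3/G3 M2 untreated
  R4 @ bar7.0: D3/G3 P4 untreated
  R8 @ bar10.0: penult P4 not 3rd/6th
  R2 @ bar11.0: E3/G3 m3 -> F3/F4 P8 similar
  R7 @ bar11.0: G3->F4 leap 10st

No (6 violations)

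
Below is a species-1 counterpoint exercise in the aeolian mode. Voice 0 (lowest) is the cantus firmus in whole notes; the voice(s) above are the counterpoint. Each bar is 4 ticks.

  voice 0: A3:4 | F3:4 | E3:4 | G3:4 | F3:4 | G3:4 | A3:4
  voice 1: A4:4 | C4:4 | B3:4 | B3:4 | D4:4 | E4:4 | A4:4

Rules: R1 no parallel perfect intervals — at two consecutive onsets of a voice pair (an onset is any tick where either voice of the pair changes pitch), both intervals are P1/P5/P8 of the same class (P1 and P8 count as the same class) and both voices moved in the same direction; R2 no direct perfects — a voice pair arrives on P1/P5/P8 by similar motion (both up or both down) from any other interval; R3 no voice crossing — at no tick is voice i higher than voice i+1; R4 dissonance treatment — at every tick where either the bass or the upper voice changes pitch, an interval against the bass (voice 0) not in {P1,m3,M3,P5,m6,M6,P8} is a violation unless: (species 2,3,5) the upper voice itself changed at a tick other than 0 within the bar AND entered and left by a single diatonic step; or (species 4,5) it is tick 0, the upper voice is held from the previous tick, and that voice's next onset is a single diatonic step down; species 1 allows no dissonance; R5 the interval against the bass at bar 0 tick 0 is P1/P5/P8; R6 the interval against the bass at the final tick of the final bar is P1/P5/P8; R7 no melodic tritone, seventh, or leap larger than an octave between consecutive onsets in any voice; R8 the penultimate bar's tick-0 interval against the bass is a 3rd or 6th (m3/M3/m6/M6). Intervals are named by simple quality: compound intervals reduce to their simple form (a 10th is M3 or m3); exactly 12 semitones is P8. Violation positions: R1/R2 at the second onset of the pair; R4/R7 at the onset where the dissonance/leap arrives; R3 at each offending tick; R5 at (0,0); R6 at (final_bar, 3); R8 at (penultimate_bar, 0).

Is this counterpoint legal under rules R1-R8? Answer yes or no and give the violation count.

No (3 violations)

bar 0: v0=A3 v1=A4 (P8)
bar 1: v0=F3 v1=C4 (P5)
bar 2: v0=E3 v1=B3 (P5)
bar 3: v0=G3 v1=B3 (M3)
bar 4: v0=F3 v1=D4 (M6)
bar 5: v0=G3 v1=E4 (M6)
bar 6: v0=A3 v1=A4 (P8)
  R2 @ bar1.0: A3/A4 P8 -> F3/C4 P5 similar
  R1 @ bar2.0: F3/C4 P5 -> E3/B3 P5 similar
  R2 @ bar6.0: G3/E4 M6 -> A3/A4 P8 similar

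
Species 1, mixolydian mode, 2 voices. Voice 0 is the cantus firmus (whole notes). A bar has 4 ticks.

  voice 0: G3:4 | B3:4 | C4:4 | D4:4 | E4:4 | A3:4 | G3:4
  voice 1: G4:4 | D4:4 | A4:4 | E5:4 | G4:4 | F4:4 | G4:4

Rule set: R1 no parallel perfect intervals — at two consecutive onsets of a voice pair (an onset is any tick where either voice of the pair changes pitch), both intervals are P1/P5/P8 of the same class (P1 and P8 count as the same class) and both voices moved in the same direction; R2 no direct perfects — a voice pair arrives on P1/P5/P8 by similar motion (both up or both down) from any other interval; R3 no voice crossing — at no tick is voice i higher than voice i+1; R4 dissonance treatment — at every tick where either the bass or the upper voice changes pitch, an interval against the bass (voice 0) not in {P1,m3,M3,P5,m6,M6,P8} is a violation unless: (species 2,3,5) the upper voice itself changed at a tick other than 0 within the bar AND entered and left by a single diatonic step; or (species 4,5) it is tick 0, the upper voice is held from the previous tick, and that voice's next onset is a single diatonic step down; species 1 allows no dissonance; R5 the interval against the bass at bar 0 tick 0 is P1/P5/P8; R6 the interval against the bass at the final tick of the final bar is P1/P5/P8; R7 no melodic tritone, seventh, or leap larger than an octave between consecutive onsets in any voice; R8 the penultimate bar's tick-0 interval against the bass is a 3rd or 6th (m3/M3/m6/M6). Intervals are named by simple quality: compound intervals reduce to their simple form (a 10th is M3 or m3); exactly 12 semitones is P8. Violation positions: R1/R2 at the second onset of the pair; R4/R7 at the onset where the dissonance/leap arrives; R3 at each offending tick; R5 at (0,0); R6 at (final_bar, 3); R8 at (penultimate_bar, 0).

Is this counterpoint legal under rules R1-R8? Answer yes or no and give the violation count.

bar 0: v0=G3 v1=G4 (P8)
bar 1: v0=B3 v1=D4 (m3)
bar 2: v0=C4 v1=A4 (M6)
bar 3: v0=D4 v1=E5 (M2)
bar 4: v0=E4 v1=G4 (m3)
bar 5: v0=A3 v1=F4 (m6)
bar 6: v0=G3 v1=G4 (P8)
  R4 @ bar3.0: D4/E5 M2 untreated

No (1 violations)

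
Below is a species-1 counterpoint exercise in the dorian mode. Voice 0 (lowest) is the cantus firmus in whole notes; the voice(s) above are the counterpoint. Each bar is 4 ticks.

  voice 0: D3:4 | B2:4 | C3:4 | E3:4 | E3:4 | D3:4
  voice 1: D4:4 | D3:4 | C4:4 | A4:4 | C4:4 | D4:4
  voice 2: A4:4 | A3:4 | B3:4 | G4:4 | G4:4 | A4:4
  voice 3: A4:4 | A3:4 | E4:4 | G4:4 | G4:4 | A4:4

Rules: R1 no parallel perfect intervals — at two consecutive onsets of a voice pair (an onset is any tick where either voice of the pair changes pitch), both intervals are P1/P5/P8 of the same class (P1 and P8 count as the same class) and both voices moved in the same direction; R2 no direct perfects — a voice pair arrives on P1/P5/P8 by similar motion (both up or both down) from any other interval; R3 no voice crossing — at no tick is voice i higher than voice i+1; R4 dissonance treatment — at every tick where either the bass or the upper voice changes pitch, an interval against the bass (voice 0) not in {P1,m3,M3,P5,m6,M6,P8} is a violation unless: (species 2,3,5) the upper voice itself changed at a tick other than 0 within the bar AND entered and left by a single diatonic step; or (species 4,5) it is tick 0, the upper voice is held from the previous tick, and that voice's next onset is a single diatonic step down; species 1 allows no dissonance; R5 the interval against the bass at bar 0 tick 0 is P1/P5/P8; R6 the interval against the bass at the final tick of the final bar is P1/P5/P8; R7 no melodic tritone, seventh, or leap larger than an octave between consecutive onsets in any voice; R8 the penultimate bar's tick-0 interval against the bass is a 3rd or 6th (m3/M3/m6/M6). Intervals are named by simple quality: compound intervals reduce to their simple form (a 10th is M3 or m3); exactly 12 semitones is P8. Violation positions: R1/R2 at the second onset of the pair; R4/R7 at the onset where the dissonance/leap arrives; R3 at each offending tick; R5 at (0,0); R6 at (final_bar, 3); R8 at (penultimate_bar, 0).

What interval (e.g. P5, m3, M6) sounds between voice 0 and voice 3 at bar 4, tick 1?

m3

voice 0=E3 voice 3=G4 -> m3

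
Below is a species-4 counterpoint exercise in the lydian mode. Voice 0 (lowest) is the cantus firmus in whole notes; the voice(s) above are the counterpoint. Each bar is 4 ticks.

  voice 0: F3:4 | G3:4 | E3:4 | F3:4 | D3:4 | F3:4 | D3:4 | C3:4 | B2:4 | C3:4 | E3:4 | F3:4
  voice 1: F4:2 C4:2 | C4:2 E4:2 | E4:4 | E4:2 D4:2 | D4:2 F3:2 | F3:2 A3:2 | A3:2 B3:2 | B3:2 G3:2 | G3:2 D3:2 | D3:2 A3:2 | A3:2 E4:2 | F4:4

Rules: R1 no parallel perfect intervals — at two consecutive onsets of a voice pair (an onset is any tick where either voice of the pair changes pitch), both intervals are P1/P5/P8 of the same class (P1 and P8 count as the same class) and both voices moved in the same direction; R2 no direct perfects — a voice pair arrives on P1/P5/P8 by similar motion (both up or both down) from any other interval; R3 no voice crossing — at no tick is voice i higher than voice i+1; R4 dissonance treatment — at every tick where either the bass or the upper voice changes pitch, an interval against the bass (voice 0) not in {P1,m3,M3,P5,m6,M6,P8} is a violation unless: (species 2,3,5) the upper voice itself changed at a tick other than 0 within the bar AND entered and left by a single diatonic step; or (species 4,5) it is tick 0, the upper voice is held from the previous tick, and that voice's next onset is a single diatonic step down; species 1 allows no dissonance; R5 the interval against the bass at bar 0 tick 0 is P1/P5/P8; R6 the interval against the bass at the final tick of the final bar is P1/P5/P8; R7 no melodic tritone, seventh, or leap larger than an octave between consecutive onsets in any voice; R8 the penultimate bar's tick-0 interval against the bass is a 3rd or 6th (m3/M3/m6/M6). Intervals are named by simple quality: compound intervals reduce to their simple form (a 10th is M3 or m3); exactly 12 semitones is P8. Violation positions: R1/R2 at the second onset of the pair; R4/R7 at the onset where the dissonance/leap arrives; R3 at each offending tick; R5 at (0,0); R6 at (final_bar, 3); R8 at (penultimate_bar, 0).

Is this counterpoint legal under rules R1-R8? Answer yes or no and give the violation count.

No (6 violations)

bar 0: v0=F3 v1=F4 (P8)
bar 1: v0=G3 v1=C4 (P4)
bar 2: v0=E3 v1=E4 (P8)
bar 3: v0=F3 v1=E4 (M7)
bar 4: v0=D3 v1=D4 (P8)
bar 5: v0=F3 v1=F3 (P1)
bar 6: v0=D3 v1=A3 (P5)
bar 7: v0=C3 v1=B3 (M7)
bar 8: v0=B2 v1=G3 (m6)
bar 9: v0=C3 v1=D3 (M2)
bar 10: v0=E3 v1=A3 (P4)
bar 11: v0=F3 v1=F4 (P8)
  R4 @ bar1.0: G3/C4 P4 untreated
  R4 @ bar7.0: C3/B3 M7 untreated
  R4 @ bar9.0: C3/D3 M2 untreated
  R4 @ bar10.0: E3/A3 P4 untreated
  R8 @ bar10.0: penult P4 not 3rd/6th
  R1 @ bar11.0: E3/E4 P8 -> F3/F4 P8 similar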